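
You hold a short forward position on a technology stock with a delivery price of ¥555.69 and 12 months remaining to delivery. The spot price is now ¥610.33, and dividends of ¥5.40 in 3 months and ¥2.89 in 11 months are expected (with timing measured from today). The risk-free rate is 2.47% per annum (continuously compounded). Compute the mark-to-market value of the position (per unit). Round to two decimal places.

PV(remaining dividends) I = 5.40·e^(−0.0247·3/12) + 2.89·e^(−0.0247·11/12) = 8.1921
Current forward F = (S − I)·e^(rT) = (610.33 − 8.1921)·e^(0.0247·12/12) = 602.1379 × 1.025008 = 617.1962
Value (long) = (F − K)·e^(−rT) = (617.1962 − 555.69) × 0.975603 = 60.0056
Short position value = −(long value) = -¥60.01

-¥60.01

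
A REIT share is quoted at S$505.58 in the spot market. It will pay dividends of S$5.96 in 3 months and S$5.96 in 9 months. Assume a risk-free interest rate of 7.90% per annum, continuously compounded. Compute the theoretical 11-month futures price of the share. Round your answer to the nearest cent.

PV(dividends) I = 5.96·e^(−0.0790·3/12) + 5.96·e^(−0.0790·9/12)
I = 5.8434 + 5.6171 = 11.4605
F = (S − I)·e^(rT) = (505.58 − 11.4605) · e^(0.0790·11/12)
= 494.1195 · e^0.072417 = 494.1195 × 1.075104 = S$531.23

S$531.23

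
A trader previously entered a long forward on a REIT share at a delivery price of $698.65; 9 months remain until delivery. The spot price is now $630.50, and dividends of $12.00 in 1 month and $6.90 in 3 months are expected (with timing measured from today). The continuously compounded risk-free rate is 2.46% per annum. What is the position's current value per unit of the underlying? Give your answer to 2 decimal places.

PV(remaining dividends) I = 12.00·e^(−0.0246·1/12) + 6.90·e^(−0.0246·3/12) = 18.8331
Current forward F = (S − I)·e^(rT) = (630.50 − 18.8331)·e^(0.0246·9/12) = 611.6669 × 1.018621 = 623.0567
Value (long) = (F − K)·e^(−rT) = (623.0567 − 698.65) × 0.981719 = -74.2114
Value = -$74.21

-$74.21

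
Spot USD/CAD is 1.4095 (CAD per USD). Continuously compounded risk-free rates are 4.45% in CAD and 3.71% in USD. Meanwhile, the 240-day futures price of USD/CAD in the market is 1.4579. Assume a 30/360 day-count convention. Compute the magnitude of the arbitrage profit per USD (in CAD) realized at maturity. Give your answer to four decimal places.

0.0414 per USD (in CAD)

Fair futures: F* = S·e^(carry·T), with carry = (r_CAD − r_USD) = 0.0445 − 0.0371 = 0.0074
F* = 1.4095 · e^(0.0074 × 240/360) = 1.4095 · e^0.004933 = 1.4095 × 1.004945 = 1.4165
Market 1.4579 > fair 1.4165: forward overpriced → cash-and-carry (buy spot, short the forward).
At maturity, profit = |F_mkt − F*| = |1.4579 − 1.4165| = 0.0414 per USD (in CAD)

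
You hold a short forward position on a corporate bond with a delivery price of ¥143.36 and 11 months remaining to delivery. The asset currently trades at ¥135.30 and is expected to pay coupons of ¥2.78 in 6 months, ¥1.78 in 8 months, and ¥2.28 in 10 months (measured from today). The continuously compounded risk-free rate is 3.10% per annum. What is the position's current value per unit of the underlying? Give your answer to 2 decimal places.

¥10.75

PV(remaining coupons) I = 2.78·e^(−0.0310·6/12) + 1.78·e^(−0.0310·8/12) + 2.28·e^(−0.0310·10/12) = 6.7027
Current forward F = (S − I)·e^(rT) = (135.30 − 6.7027)·e^(0.0310·11/12) = 128.5973 × 1.028824 = 132.3040
Value (long) = (F − K)·e^(−rT) = (132.3040 − 143.36) × 0.971983 = -10.7462
Short position value = −(long value) = ¥10.75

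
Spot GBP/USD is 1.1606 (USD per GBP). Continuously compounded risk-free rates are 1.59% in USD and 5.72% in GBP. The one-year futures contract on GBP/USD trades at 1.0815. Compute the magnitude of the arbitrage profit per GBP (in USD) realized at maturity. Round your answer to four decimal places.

0.0321 per GBP (in USD)

Fair futures: F* = S·e^(carry·T), with carry = (r_USD − r_GBP) = 0.0159 − 0.0572 = -0.0413
F* = 1.1606 · e^(-0.0413 × 12/12) = 1.1606 · e^-0.041300 = 1.1606 × 0.959541 = 1.1136
Market 1.0815 < fair 1.1136: forward underpriced → reverse cash-and-carry (short spot, go long the forward).
At maturity, profit = |F_mkt − F*| = |1.0815 − 1.1136| = 0.0321 per GBP (in USD)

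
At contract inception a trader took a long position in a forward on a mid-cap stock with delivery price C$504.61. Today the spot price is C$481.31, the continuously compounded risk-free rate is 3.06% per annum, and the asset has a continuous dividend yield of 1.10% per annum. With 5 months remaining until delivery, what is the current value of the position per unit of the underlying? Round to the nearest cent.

-C$19.11

Current fair forward for the remaining 5 months: F = S·e^((r − q)·T), (r − q) = 0.0306 − 0.0110 = 0.0196
F = 481.31 · e^(0.0196 × 5/12) = 481.31 × 1.008200 = 485.2567
Value of long forward = (F − K)·e^(−rT) = (485.2567 − 504.61) · e^(−0.0306·5/12)
= -19.3533 × 0.987331 = -19.11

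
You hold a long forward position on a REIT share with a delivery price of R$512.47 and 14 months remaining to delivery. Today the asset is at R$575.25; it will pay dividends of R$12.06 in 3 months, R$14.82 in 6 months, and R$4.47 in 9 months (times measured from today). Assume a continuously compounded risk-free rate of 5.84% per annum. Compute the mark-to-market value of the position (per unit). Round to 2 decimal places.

R$65.98

PV(remaining dividends) I = 12.06·e^(−0.0584·3/12) + 14.82·e^(−0.0584·6/12) + 4.47·e^(−0.0584·9/12) = 30.5572
Current forward F = (S − I)·e^(rT) = (575.25 − 30.5572)·e^(0.0584·14/12) = 544.6928 × 1.070508 = 583.0980
Value (long) = (F − K)·e^(−rT) = (583.0980 − 512.47) × 0.934136 = 65.9762
Value = R$65.98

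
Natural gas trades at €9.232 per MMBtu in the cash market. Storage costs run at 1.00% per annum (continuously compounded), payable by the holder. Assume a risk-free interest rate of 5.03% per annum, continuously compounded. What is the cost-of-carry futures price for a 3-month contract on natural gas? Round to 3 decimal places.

€9.372 per MMBtu

Net carry = r + u − y = 0.0503 + 0.0100 − 0.0000 = 0.0603
F = S·e^((r+u−y)T) = 9.232 · e^(0.0603 × 3/12) = 9.232 · e^0.015075
= 9.232 × 1.015189 = €9.372 per MMBtu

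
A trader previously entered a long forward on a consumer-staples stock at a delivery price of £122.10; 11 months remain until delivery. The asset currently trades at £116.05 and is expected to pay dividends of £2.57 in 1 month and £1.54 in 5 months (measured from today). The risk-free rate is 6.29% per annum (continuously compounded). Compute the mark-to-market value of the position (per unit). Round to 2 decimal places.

PV(remaining dividends) I = 2.57·e^(−0.0629·1/12) + 1.54·e^(−0.0629·5/12) = 4.0567
Current forward F = (S − I)·e^(rT) = (116.05 − 4.0567)·e^(0.0629·11/12) = 111.9933 × 1.059353 = 118.6404
Value (long) = (F − K)·e^(−rT) = (118.6404 − 122.10) × 0.943972 = -3.2658
Value = -£3.27

-£3.27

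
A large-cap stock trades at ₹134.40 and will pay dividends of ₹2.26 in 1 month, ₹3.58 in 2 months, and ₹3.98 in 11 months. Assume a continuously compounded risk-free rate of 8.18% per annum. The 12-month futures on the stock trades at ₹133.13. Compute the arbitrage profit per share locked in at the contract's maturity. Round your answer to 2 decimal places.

PV(dividends) I = 2.26·e^(−0.0818·1/12) + 3.58·e^(−0.0818·2/12) + 3.98·e^(−0.0818·11/12) = 9.4687
Fair futures F* = (S − I)·e^(rT) = (134.40 − 9.4687)·e^0.081800 = 124.9313 × 1.085239 = 135.5803
Market ₹133.13 < fair 135.5803: forward underpriced → reverse cash-and-carry (short the stock, invest proceeds at r, pay the dividends, go long the forward).
Profit at T = |F_mkt − F*| = |133.13 − 135.5803| = ₹2.45 per share

₹2.45 per share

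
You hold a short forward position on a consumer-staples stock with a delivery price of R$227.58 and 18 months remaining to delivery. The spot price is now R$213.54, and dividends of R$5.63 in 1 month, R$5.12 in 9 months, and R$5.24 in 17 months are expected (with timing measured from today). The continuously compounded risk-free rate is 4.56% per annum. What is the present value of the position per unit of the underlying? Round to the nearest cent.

PV(remaining dividends) I = 5.63·e^(−0.0456·1/12) + 5.12·e^(−0.0456·9/12) + 5.24·e^(−0.0456·17/12) = 15.4687
Current forward F = (S − I)·e^(rT) = (213.54 − 15.4687)·e^(0.0456·18/12) = 198.0713 × 1.070794 = 212.0936
Value (long) = (F − K)·e^(−rT) = (212.0936 − 227.58) × 0.933887 = -14.4625
Short position value = −(long value) = R$14.46

R$14.46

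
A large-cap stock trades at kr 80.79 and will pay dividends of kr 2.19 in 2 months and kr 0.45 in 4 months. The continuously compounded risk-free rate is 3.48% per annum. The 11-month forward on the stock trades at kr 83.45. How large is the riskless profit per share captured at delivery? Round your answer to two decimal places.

kr 2.75 per share

PV(dividends) I = 2.19·e^(−0.0348·2/12) + 0.45·e^(−0.0348·4/12) = 2.6221
Fair forward F* = (S − I)·e^(rT) = (80.79 − 2.6221)·e^0.031900 = 78.1679 × 1.032414 = 80.7016
Market kr 83.45 > fair 80.7016: forward overpriced → cash-and-carry (borrow at r, buy the stock and collect the dividends, short the forward).
Profit at T = |F_mkt − F*| = |83.45 − 80.7016| = kr 2.75 per share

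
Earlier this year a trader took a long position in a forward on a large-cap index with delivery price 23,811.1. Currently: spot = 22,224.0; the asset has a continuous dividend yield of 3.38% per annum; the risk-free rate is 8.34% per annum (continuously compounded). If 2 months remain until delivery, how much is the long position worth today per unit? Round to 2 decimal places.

Current fair forward for the remaining 2 months: F = S·e^((r − q)·T), (r − q) = 0.0834 − 0.0338 = 0.0496
F = 22224.0 · e^(0.0496 × 2/12) = 22224.0 × 1.00830093 = 22408.4799
Value of long forward = (F − K)·e^(−rT) = (22408.4799 − 23811.1) · e^(−0.0834·2/12)
= -1402.6201 × 0.98619616 = -1383.26

-1383.26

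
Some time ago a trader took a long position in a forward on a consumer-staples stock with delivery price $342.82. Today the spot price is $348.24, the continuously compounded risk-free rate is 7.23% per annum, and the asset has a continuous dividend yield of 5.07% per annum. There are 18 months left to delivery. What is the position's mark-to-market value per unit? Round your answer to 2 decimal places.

$15.15

Current fair forward for the remaining 18 months: F = S·e^((r − q)·T), (r − q) = 0.0723 − 0.0507 = 0.0216
F = 348.24 · e^(0.0216 × 18/12) = 348.24 × 1.032931 = 359.7079
Value of long forward = (F − K)·e^(−rT) = (359.7079 − 342.82) · e^(−0.0723·18/12)
= 16.8879 × 0.897224 = 15.15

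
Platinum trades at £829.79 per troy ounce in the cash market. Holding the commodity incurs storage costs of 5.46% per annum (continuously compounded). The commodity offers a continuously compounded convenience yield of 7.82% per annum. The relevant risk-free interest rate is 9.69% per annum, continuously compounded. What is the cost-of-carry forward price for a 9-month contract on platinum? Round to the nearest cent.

Net carry = r + u − y = 0.0969 + 0.0546 − 0.0782 = 0.0733
F = S·e^((r+u−y)T) = 829.79 · e^(0.0733 × 9/12) = 829.79 · e^0.054975
= 829.79 × 1.056514 = £876.68 per troy ounce

£876.68 per troy ounce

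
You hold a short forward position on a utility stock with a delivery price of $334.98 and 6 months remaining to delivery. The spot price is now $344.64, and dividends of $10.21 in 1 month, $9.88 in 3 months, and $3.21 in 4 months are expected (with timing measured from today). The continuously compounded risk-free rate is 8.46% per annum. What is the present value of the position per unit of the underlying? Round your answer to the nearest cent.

-$0.60

PV(remaining dividends) I = 10.21·e^(−0.0846·1/12) + 9.88·e^(−0.0846·3/12) + 3.21·e^(−0.0846·4/12) = 22.9322
Current forward F = (S − I)·e^(rT) = (344.64 − 22.9322)·e^(0.0846·6/12) = 321.7078 × 1.043207 = 335.6078
Value (long) = (F − K)·e^(−rT) = (335.6078 − 334.98) × 0.958582 = 0.6018
Short position value = −(long value) = -$0.60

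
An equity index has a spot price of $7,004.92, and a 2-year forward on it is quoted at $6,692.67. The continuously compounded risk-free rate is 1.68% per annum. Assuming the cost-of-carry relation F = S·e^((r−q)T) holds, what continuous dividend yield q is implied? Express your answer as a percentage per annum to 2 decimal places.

From F = S·e^((r−q)T): (r − q) = ln(F/S)/T
ln(6692.67/7004.92) = ln(0.955424) = -0.045600
(r − q) = -0.045600 / (2) = -0.022800
q = r − ln(F/S)/T = 0.0168 + 0.022800 = 0.039600
q = 3.96%

3.96%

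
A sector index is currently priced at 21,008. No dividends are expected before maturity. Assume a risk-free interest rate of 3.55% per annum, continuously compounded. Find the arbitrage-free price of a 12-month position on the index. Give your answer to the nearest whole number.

F = S·e^(rT) = 21008 · e^(0.0355 × 12/12)
= 21008 · e^0.035500 = 21008 × 1.036138
F = 21,767

21,767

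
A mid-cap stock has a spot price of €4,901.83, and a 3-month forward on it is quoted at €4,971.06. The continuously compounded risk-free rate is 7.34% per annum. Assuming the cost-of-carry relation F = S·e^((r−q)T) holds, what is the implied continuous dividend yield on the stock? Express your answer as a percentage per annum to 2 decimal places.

1.73%

From F = S·e^((r−q)T): (r − q) = ln(F/S)/T
ln(4971.06/4901.83) = ln(1.014123) = 0.014024
(r − q) = 0.014024 / (3/12) = 0.056096
q = r − ln(F/S)/T = 0.0734 − 0.056096 = 0.017304
q = 1.73%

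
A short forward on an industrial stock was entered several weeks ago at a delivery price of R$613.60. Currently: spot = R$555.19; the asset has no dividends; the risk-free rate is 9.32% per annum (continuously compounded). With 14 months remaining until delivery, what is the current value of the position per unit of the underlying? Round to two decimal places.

Current fair forward for the remaining 14 months: F = S·e^(r·T), r = 0.0932
F = 555.19 · e^(0.0932 × 14/12) = 555.19 × 1.114865 = 618.9619
Value of long forward = (F − K)·e^(−rT) = (618.9619 − 613.60) · e^(−0.0932·14/12)
= 5.3619 × 0.896970 = 4.81
Short position value = −(long value) = -R$4.81

-R$4.81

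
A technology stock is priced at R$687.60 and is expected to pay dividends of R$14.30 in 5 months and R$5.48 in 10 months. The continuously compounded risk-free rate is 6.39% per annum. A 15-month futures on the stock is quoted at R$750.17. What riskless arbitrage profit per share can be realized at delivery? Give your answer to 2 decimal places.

R$26.10 per share

PV(dividends) I = 14.30·e^(−0.0639·5/12) + 5.48·e^(−0.0639·10/12) = 19.1201
Fair futures F* = (S − I)·e^(rT) = (687.60 − 19.1201)·e^0.079875 = 668.4799 × 1.083152 = 724.0653
Market R$750.17 > fair 724.0653: forward overpriced → cash-and-carry (borrow at r, buy the stock and collect the dividends, short the forward).
Profit at T = |F_mkt − F*| = |750.17 − 724.0653| = R$26.10 per share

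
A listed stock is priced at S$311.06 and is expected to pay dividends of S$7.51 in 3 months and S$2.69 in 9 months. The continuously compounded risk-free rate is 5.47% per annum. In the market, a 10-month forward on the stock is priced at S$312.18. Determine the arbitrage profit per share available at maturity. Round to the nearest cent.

PV(dividends) I = 7.51·e^(−0.0547·3/12) + 2.69·e^(−0.0547·9/12) = 9.9899
Fair forward F* = (S − I)·e^(rT) = (311.06 − 9.9899)·e^0.045583 = 301.0701 × 1.046638 = 315.1114
Market S$312.18 < fair 315.1114: forward underpriced → reverse cash-and-carry (short the stock, invest proceeds at r, pay the dividends, go long the forward).
Profit at T = |F_mkt − F*| = |312.18 − 315.1114| = S$2.93 per share

S$2.93 per share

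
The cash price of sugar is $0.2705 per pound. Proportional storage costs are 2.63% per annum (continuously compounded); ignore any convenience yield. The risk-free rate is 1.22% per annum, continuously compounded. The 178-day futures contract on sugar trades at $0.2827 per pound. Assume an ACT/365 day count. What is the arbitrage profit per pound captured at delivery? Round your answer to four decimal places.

Fair futures: F* = S·e^(carry·T), with carry = (r + u) = 0.0122 + 0.0263 = 0.0385
F* = 0.2705 · e^(0.0385 × 178/365) = 0.2705 · e^0.018775 = 0.2705 × 1.018952 = $0.2756
Market $0.2827 > fair $0.2756: forward overpriced → cash-and-carry (buy spot, short the forward).
At maturity, profit = |F_mkt − F*| = |0.2827 − 0.2756| = $0.0071 per pound

$0.0071 per pound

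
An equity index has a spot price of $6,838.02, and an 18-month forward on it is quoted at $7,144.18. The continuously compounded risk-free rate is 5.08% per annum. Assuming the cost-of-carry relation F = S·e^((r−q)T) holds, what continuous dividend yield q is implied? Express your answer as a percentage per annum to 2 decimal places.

2.16%

From F = S·e^((r−q)T): (r − q) = ln(F/S)/T
ln(7144.18/6838.02) = ln(1.044773) = 0.043800
(r − q) = 0.043800 / (18/12) = 0.029200
q = r − ln(F/S)/T = 0.0508 − 0.029200 = 0.021600
q = 2.16%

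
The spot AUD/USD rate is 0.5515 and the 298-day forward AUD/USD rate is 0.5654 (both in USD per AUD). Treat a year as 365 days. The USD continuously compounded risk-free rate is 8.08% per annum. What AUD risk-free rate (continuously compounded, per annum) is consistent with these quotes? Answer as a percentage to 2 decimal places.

5.03%

F = S·e^((r_USD − r_AUD)T) ⇒ r_AUD = r_USD − ln(F/S)/T
ln(0.5654/0.5515) = 0.024892; /(298/365) = 0.030489
r_AUD = 0.0808 − 0.030489 = 0.050311
r_AUD = 5.03%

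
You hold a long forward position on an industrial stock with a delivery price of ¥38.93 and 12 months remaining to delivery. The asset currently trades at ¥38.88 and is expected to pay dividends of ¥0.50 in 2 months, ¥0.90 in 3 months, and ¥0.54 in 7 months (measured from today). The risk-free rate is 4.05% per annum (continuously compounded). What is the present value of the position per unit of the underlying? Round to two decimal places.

-¥0.42

PV(remaining dividends) I = 0.50·e^(−0.0405·2/12) + 0.90·e^(−0.0405·3/12) + 0.54·e^(−0.0405·7/12) = 1.9150
Current forward F = (S − I)·e^(rT) = (38.88 − 1.9150)·e^(0.0405·12/12) = 36.9650 × 1.041331 = 38.4928
Value (long) = (F − K)·e^(−rT) = (38.4928 − 38.93) × 0.960309 = -0.4198
Value = -¥0.42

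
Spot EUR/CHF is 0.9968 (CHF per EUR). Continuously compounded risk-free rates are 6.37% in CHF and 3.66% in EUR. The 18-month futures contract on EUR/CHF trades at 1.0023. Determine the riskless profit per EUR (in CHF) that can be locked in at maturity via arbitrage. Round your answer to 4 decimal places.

Fair futures: F* = S·e^(carry·T), with carry = (r_CHF − r_EUR) = 0.0637 − 0.0366 = 0.0271
F* = 0.9968 · e^(0.0271 × 18/12) = 0.9968 · e^0.040650 = 0.9968 × 1.041488 = 1.0382
Market 1.0023 < fair 1.0382: forward underpriced → reverse cash-and-carry (short spot, go long the forward).
At maturity, profit = |F_mkt − F*| = |1.0023 − 1.0382| = 0.0359 per EUR (in CHF)

0.0359 per EUR (in CHF)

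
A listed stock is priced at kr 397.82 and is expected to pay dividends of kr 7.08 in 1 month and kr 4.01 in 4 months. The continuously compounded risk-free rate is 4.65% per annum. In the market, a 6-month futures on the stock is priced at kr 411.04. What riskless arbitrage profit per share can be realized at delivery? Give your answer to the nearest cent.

kr 15.12 per share

PV(dividends) I = 7.08·e^(−0.0465·1/12) + 4.01·e^(−0.0465·4/12) = 11.0009
Fair futures F* = (S − I)·e^(rT) = (397.82 − 11.0009)·e^0.023250 = 386.8191 × 1.023522 = 395.9179
Market kr 411.04 > fair 395.9179: forward overpriced → cash-and-carry (borrow at r, buy the stock and collect the dividends, short the forward).
Profit at T = |F_mkt − F*| = |411.04 − 395.9179| = kr 15.12 per share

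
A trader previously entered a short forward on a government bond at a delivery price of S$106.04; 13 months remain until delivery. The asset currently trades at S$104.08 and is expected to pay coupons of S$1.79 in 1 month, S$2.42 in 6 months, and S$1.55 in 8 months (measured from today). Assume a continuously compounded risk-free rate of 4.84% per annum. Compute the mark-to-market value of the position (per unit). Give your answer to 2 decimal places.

S$2.19

PV(remaining coupons) I = 1.79·e^(−0.0484·1/12) + 2.42·e^(−0.0484·6/12) + 1.55·e^(−0.0484·8/12) = 5.6457
Current forward F = (S − I)·e^(rT) = (104.08 − 5.6457)·e^(0.0484·13/12) = 98.4343 × 1.053832 = 103.7332
Value (long) = (F − K)·e^(−rT) = (103.7332 − 106.04) × 0.948918 = -2.1890
Short position value = −(long value) = S$2.19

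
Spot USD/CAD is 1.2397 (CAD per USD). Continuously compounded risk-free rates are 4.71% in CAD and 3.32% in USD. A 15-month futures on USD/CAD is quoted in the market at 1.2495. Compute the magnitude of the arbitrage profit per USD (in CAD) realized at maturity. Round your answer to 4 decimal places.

0.0119 per USD (in CAD)

Fair futures: F* = S·e^(carry·T), with carry = (r_CAD − r_USD) = 0.0471 − 0.0332 = 0.0139
F* = 1.2397 · e^(0.0139 × 15/12) = 1.2397 · e^0.017375 = 1.2397 × 1.017527 = 1.2614
Market 1.2495 < fair 1.2614: forward underpriced → reverse cash-and-carry (short spot, go long the forward).
At maturity, profit = |F_mkt − F*| = |1.2495 − 1.2614| = 0.0119 per USD (in CAD)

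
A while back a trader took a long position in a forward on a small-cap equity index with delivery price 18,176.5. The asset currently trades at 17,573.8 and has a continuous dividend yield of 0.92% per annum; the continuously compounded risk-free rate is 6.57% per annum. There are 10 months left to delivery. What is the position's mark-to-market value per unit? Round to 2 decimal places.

231.49

Current fair forward for the remaining 10 months: F = S·e^((r − q)·T), (r − q) = 0.0657 − 0.0092 = 0.0565
F = 17573.8 · e^(0.0565 × 10/12) = 17573.8 × 1.04820936 = 18421.0217
Value of long forward = (F − K)·e^(−rT) = (18421.0217 − 18176.5) · e^(−0.0657·10/12)
= 244.5217 × 0.94672180 = 231.49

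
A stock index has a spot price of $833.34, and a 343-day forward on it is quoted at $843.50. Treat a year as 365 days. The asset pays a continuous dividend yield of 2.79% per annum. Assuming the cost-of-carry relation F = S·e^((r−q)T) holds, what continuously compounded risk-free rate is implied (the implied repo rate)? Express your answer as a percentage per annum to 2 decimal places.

4.08%

From F = S·e^((r−q)T): (r − q) = ln(F/S)/T
ln(843.50/833.34) = ln(1.012192) = 0.012118
(r − q) = 0.012118 / (343/365) = 0.012895
r = ln(F/S)/T + q = 0.012895 + 0.0279 = 0.040795
r = 4.08%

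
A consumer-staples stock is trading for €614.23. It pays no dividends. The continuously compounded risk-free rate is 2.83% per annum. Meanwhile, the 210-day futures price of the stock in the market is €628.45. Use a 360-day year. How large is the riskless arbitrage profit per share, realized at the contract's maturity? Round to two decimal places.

€4.00 per share

Fair futures: F* = S·e^(carry·T), with carry = r = 0.0283
F* = 614.23 · e^(0.0283 × 210/360) = 614.23 · e^0.016508 = 614.23 × 1.016645 = €624.4539
Market €628.45 > fair €624.4539: forward overpriced → cash-and-carry (buy spot, short the forward).
At maturity, profit = |F_mkt − F*| = |628.45 − 624.4539| = €4.00 per share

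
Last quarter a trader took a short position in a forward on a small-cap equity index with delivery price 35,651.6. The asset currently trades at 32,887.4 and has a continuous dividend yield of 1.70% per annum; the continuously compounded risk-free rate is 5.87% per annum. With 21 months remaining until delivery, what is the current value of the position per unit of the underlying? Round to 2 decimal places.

247.71

Current fair forward for the remaining 21 months: F = S·e^((r − q)·T), (r − q) = 0.0587 − 0.0170 = 0.0417
F = 32887.4 · e^(0.0417 × 21/12) = 32887.4 × 1.07570364 = 35377.0959
Value of long forward = (F − K)·e^(−rT) = (35377.0959 − 35651.6) · e^(−0.0587·21/12)
= -274.5041 × 0.90237509 = -247.71
Short position value = −(long value) = 247.71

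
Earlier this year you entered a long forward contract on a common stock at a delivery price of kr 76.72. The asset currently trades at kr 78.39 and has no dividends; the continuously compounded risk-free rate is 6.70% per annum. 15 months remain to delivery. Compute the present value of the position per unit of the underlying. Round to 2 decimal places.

kr 7.83

Current fair forward for the remaining 15 months: F = S·e^(r·T), r = 0.0670
F = 78.39 · e^(0.0670 × 15/12) = 78.39 × 1.087357 = 85.2379
Value of long forward = (F − K)·e^(−rT) = (85.2379 − 76.72) · e^(−0.0670·15/12)
= 8.5179 × 0.919661 = 7.83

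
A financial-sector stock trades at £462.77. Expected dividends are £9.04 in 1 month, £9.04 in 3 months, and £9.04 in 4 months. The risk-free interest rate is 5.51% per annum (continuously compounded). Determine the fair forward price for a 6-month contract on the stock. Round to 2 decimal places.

PV(dividends) I = 9.04·e^(−0.0551·1/12) + 9.04·e^(−0.0551·3/12) + 9.04·e^(−0.0551·4/12)
I = 8.9986 + 8.9163 + 8.8755 = 26.7904
F = (S − I)·e^(rT) = (462.77 − 26.7904) · e^(0.0551·6/12)
= 435.9796 · e^0.027550 = 435.9796 × 1.027933 = £448.16

£448.16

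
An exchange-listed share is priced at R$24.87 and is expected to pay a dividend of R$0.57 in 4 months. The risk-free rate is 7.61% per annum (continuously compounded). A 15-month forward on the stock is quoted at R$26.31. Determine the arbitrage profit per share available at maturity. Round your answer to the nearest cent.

PV(dividends) I = 0.57·e^(−0.0761·4/12) = 0.5557
Fair forward F* = (S − I)·e^(rT) = (24.87 − 0.5557)·e^0.095125 = 24.3143 × 1.099796 = 26.7408
Market R$26.31 < fair 26.7408: forward underpriced → reverse cash-and-carry (short the stock, invest proceeds at r, pay the dividends, go long the forward).
Profit at T = |F_mkt − F*| = |26.31 − 26.7408| = R$0.43 per share

R$0.43 per share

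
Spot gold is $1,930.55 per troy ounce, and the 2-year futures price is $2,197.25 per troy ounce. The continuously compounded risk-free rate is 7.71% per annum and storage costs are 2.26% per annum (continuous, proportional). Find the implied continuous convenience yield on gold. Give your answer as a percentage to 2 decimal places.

F = S·e^((r+u−y)T) ⇒ (r+u−y) = ln(F/S)/T
ln(2197.25/1930.55) = 0.129402; /T ⇒ 0.064701
y = r + u − ln(F/S)/T = 0.0771 + 0.0226 − 0.064701 = 0.034999
y = 3.50%

3.50%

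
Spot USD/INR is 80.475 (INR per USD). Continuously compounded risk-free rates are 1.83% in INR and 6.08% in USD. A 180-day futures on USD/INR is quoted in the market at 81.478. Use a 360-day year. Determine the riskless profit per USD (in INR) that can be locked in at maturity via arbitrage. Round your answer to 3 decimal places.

2.695 per USD (in INR)

Fair futures: F* = S·e^(carry·T), with carry = (r_INR − r_USD) = 0.0183 − 0.0608 = -0.0425
F* = 80.475 · e^(-0.0425 × 180/360) = 80.475 · e^-0.021250 = 80.475 × 0.978974 = 78.7829
Market 81.478 > fair 78.7829: forward overpriced → cash-and-carry (buy spot, short the forward).
At maturity, profit = |F_mkt − F*| = |81.478 − 78.7829| = 2.695 per USD (in INR)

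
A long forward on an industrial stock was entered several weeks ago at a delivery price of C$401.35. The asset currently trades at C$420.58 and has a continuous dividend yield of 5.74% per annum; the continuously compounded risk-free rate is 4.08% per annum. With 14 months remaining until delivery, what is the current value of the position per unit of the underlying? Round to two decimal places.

Current fair forward for the remaining 14 months: F = S·e^((r − q)·T), (r − q) = 0.0408 − 0.0574 = -0.0166
F = 420.58 · e^(-0.0166 × 14/12) = 420.58 × 0.980820 = 412.5133
Value of long forward = (F − K)·e^(−rT) = (412.5133 − 401.35) · e^(−0.0408·14/12)
= 11.1633 × 0.953515 = 10.64

C$10.64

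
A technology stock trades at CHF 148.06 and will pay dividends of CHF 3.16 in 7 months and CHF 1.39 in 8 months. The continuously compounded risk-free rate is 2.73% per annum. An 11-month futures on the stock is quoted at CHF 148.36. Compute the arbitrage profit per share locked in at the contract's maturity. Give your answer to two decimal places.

PV(dividends) I = 3.16·e^(−0.0273·7/12) + 1.39·e^(−0.0273·8/12) = 4.4750
Fair futures F* = (S − I)·e^(rT) = (148.06 − 4.4750)·e^0.025025 = 143.5850 × 1.025341 = 147.2236
Market CHF 148.36 > fair 147.2236: forward overpriced → cash-and-carry (borrow at r, buy the stock and collect the dividends, short the forward).
Profit at T = |F_mkt − F*| = |148.36 − 147.2236| = CHF 1.14 per share

CHF 1.14 per share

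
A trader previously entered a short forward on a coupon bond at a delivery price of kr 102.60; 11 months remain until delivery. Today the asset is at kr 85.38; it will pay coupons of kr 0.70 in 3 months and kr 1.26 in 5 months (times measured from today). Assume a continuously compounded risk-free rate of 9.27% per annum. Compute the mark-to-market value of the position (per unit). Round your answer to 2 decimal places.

kr 10.76

PV(remaining coupons) I = 0.70·e^(−0.0927·3/12) + 1.26·e^(−0.0927·5/12) = 1.8962
Current forward F = (S − I)·e^(rT) = (85.38 − 1.8962)·e^(0.0927·11/12) = 83.4838 × 1.088690 = 90.8880
Value (long) = (F − K)·e^(−rT) = (90.8880 − 102.60) × 0.918535 = -10.7579
Short position value = −(long value) = kr 10.76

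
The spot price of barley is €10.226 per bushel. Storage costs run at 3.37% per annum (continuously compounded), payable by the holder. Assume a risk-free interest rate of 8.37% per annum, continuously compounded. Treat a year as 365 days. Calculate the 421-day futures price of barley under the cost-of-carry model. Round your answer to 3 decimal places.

€11.709 per bushel

Net carry = r + u − y = 0.0837 + 0.0337 − 0.0000 = 0.1174
F = S·e^((r+u−y)T) = 10.226 · e^(0.1174 × 421/365) = 10.226 · e^0.135412
= 10.226 × 1.145008 = €11.709 per bushel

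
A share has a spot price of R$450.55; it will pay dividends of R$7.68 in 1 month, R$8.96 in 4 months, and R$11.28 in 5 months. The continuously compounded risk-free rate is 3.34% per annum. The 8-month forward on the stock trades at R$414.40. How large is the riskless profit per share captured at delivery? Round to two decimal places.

R$18.03 per share

PV(dividends) I = 7.68·e^(−0.0334·1/12) + 8.96·e^(−0.0334·4/12) + 11.28·e^(−0.0334·5/12) = 27.6436
Fair forward F* = (S − I)·e^(rT) = (450.55 − 27.6436)·e^0.022267 = 422.9064 × 1.022517 = 432.4290
Market R$414.40 < fair 432.4290: forward underpriced → reverse cash-and-carry (short the stock, invest proceeds at r, pay the dividends, go long the forward).
Profit at T = |F_mkt − F*| = |414.40 − 432.4290| = R$18.03 per share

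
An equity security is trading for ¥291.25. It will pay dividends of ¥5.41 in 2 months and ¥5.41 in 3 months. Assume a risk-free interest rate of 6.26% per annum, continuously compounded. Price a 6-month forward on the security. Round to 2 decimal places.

PV(dividends) I = 5.41·e^(−0.0626·2/12) + 5.41·e^(−0.0626·3/12)
I = 5.3538 + 5.3260 = 10.6798
F = (S − I)·e^(rT) = (291.25 − 10.6798) · e^(0.0626·6/12)
= 280.5702 · e^0.031300 = 280.5702 × 1.031795 = ¥289.49

¥289.49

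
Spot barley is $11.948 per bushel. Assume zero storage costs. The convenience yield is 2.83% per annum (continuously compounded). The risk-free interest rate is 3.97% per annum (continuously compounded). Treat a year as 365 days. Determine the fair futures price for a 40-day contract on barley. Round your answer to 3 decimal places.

Net carry = r + u − y = 0.0397 + 0.0000 − 0.0283 = 0.0114
F = S·e^((r+u−y)T) = 11.948 · e^(0.0114 × 40/365) = 11.948 · e^0.001249
= 11.948 × 1.001250 = $11.963 per bushel

$11.963 per bushel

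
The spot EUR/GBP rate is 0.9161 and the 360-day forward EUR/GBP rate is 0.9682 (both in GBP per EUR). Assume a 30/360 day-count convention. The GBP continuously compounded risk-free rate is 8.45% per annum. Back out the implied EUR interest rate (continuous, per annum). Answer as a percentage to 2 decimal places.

2.92%

F = S·e^((r_GBP − r_EUR)T) ⇒ r_EUR = r_GBP − ln(F/S)/T
ln(0.9682/0.9161) = 0.055313; /(360/360) = 0.055313
r_EUR = 0.0845 − 0.055313 = 0.029187
r_EUR = 2.92%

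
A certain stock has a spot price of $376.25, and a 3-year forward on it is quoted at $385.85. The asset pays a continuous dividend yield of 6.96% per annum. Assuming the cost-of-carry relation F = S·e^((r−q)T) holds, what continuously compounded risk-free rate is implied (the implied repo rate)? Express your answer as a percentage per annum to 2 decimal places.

From F = S·e^((r−q)T): (r − q) = ln(F/S)/T
ln(385.85/376.25) = ln(1.025515) = 0.025195
(r − q) = 0.025195 / (3) = 0.008398
r = ln(F/S)/T + q = 0.008398 + 0.0696 = 0.077998
r = 7.80%

7.80%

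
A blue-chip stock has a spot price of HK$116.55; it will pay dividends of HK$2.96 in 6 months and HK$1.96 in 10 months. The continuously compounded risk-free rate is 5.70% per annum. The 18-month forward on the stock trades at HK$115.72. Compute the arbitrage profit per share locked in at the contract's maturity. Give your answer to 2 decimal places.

PV(dividends) I = 2.96·e^(−0.0570·6/12) + 1.96·e^(−0.0570·10/12) = 4.7459
Fair forward F* = (S − I)·e^(rT) = (116.55 − 4.7459)·e^0.085500 = 111.8041 × 1.089262 = 121.7840
Market HK$115.72 < fair 121.7840: forward underpriced → reverse cash-and-carry (short the stock, invest proceeds at r, pay the dividends, go long the forward).
Profit at T = |F_mkt − F*| = |115.72 − 121.7840| = HK$6.06 per share

HK$6.06 per share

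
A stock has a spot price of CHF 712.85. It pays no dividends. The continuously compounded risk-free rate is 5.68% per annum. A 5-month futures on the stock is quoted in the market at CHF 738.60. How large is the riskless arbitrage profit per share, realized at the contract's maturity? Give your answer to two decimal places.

CHF 8.68 per share

Fair futures: F* = S·e^(carry·T), with carry = r = 0.0568
F* = 712.85 · e^(0.0568 × 5/12) = 712.85 · e^0.023667 = 712.85 × 1.023949 = CHF 729.9220
Market CHF 738.60 > fair CHF 729.9220: forward overpriced → cash-and-carry (buy spot, short the forward).
At maturity, profit = |F_mkt − F*| = |738.60 − 729.9220| = CHF 8.68 per share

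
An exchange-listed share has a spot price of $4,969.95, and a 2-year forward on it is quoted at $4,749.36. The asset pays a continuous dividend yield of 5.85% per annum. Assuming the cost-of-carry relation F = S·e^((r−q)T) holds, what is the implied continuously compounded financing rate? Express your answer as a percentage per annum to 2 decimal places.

From F = S·e^((r−q)T): (r − q) = ln(F/S)/T
ln(4749.36/4969.95) = ln(0.955615) = -0.045400
(r − q) = -0.045400 / (2) = -0.022700
r = ln(F/S)/T + q = -0.022700 + 0.0585 = 0.035800
r = 3.58%

3.58%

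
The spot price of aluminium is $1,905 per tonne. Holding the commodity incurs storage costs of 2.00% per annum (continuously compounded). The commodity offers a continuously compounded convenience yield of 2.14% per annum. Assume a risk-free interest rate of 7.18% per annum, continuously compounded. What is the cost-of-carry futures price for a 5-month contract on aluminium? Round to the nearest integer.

Net carry = r + u − y = 0.0718 + 0.0200 − 0.0214 = 0.0704
F = S·e^((r+u−y)T) = 1905 · e^(0.0704 × 5/12) = 1905 · e^0.029333
= 1905 × 1.029767 = $1,962 per tonne

$1,962 per tonne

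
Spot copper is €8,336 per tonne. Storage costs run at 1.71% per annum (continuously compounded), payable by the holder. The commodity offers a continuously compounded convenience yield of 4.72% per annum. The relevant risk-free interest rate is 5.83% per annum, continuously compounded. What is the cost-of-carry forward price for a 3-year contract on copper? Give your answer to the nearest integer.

€9,072 per tonne

Net carry = r + u − y = 0.0583 + 0.0171 − 0.0472 = 0.0282
F = S·e^((r+u−y)T) = 8336 · e^(0.0282 × 3) = 8336 · e^0.084600
= 8336 × 1.088282 = €9,072 per tonne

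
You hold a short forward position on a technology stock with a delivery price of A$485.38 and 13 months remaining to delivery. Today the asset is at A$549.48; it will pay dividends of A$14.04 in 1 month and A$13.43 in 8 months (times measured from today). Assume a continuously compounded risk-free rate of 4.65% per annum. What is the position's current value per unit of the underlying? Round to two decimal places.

PV(remaining dividends) I = 14.04·e^(−0.0465·1/12) + 13.43·e^(−0.0465·8/12) = 27.0058
Current forward F = (S − I)·e^(rT) = (549.48 − 27.0058)·e^(0.0465·13/12) = 522.4742 × 1.051665 = 549.4678
Value (long) = (F − K)·e^(−rT) = (549.4678 − 485.38) × 0.950873 = 60.9394
Short position value = −(long value) = -A$60.94

-A$60.94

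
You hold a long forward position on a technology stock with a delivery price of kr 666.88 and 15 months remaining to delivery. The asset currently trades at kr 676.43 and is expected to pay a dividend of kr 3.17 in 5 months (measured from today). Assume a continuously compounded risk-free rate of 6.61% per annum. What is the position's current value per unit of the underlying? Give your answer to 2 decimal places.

kr 59.35

PV(remaining dividends) I = 3.17·e^(−0.0661·5/12) = 3.0839
Current forward F = (S − I)·e^(rT) = (676.43 − 3.0839)·e^(0.0661·15/12) = 673.3461 × 1.086134 = 731.3441
Value (long) = (F − K)·e^(−rT) = (731.3441 − 666.88) × 0.920696 = 59.3518
Value = kr 59.35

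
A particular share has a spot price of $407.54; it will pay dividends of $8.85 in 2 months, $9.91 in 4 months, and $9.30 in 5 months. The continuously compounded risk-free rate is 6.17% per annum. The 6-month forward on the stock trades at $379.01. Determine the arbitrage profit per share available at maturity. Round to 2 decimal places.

$12.90 per share

PV(dividends) I = 8.85·e^(−0.0617·2/12) + 9.91·e^(−0.0617·4/12) + 9.30·e^(−0.0617·5/12) = 27.5317
Fair forward F* = (S − I)·e^(rT) = (407.54 − 27.5317)·e^0.030850 = 380.0083 × 1.031331 = 391.9143
Market $379.01 < fair 391.9143: forward underpriced → reverse cash-and-carry (short the stock, invest proceeds at r, pay the dividends, go long the forward).
Profit at T = |F_mkt − F*| = |379.01 − 391.9143| = $12.90 per share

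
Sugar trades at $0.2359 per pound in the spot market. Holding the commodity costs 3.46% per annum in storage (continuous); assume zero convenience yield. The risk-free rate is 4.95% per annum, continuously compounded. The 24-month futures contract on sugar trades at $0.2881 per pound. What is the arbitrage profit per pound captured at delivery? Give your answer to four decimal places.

Fair futures: F* = S·e^(carry·T), with carry = (r + u) = 0.0495 + 0.0346 = 0.0841
F* = 0.2359 · e^(0.0841 × 24/12) = 0.2359 · e^0.168200 = 0.2359 × 1.183173 = $0.2791
Market $0.2881 > fair $0.2791: forward overpriced → cash-and-carry (buy spot, short the forward).
At maturity, profit = |F_mkt − F*| = |0.2881 − 0.2791| = $0.0090 per pound

$0.0090 per pound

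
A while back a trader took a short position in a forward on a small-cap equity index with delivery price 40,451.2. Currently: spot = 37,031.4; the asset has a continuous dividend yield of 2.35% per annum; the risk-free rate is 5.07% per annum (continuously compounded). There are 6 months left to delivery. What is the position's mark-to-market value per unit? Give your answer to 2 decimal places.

2839.82

Current fair forward for the remaining 6 months: F = S·e^((r − q)·T), (r − q) = 0.0507 − 0.0235 = 0.0272
F = 37031.4 · e^(0.0272 × 6/12) = 37031.4 × 1.01369290 = 37538.4673
Value of long forward = (F − K)·e^(−rT) = (37538.4673 − 40451.2) · e^(−0.0507·6/12)
= -2912.7327 × 0.97496861 = -2839.82
Short position value = −(long value) = 2839.82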